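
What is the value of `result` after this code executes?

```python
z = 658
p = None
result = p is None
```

z = 658; p = None; result = True

True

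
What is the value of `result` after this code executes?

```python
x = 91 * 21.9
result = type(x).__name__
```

x is float; result = 'float'

'float'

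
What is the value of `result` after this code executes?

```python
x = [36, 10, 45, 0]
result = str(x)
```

x = [36, 10, 45, 0]; result = '[36, 10, 45, 0]'

'[36, 10, 45, 0]'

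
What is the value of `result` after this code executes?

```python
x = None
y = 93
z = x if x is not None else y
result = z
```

x = None; y = 93; z = 93; result = 93

93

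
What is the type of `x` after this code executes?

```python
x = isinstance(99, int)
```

isinstance() returns bool

bool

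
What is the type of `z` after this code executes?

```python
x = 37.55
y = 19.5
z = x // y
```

float // float = float

float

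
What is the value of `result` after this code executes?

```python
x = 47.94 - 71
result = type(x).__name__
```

x is float; result = 'float'

'float'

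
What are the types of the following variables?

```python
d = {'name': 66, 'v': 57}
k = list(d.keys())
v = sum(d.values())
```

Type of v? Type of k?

sum of ints is int; list() converts to list

int, list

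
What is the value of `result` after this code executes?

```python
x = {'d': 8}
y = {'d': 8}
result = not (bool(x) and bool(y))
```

x = {'d': 8}; y = {'d': 8}; result = False

False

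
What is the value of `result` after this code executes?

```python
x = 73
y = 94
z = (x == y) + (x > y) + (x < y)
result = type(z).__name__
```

x is int; y is int; z is int; result = 'int'

'int'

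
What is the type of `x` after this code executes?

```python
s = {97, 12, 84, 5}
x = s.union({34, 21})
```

set.union() returns a new set

set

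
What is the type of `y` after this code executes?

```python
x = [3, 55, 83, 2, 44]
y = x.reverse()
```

list.reverse() returns None

NoneType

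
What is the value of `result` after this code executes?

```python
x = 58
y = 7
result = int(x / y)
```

x = 58; y = 7; result = 8

8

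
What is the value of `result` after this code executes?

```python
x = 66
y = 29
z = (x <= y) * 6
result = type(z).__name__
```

x is int; y is int; z is int; result = 'int'

'int'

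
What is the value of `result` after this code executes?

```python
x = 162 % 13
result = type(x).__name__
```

x is int; result = 'int'

'int'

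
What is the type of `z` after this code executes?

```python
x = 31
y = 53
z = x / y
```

int / int = float

float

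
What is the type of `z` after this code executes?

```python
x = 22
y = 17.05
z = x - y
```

int - float = float

float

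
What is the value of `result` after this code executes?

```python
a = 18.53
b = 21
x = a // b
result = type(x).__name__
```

a is float; b is int; x is float; result = 'float'

'float'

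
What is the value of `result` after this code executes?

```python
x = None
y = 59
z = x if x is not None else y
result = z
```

x = None; y = 59; z = 59; result = 59

59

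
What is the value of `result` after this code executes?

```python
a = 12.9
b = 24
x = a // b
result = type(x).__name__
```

a is float; b is int; x is float; result = 'float'

'float'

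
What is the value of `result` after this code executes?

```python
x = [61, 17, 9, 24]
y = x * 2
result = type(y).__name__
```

x is list; y is list; result = 'list'

'list'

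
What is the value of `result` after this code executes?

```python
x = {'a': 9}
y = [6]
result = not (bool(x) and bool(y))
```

x = {'a': 9}; y = [6]; result = False

False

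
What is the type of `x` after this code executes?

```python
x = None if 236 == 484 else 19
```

236 == 484 is False, so the else branch is taken

int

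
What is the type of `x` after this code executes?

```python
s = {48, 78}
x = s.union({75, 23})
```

set.union() returns a new set

set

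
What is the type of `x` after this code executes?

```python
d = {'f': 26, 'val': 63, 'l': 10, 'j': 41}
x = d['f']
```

Accessing dict[str, int] with str key returns int

int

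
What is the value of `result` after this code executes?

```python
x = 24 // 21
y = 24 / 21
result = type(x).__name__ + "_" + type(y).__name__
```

x is int; y is float; result = 'int_float'

'int_float'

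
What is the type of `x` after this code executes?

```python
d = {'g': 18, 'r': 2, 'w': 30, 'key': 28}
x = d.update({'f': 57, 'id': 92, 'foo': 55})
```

dict.update() returns None

NoneType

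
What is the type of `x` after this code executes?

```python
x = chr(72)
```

chr() returns str (single char)

str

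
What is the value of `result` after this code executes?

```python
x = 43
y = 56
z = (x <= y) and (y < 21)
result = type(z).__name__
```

x is int; y is int; z is bool; result = 'bool'

'bool'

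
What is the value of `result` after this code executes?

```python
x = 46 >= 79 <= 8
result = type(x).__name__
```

x is bool; result = 'bool'

'bool'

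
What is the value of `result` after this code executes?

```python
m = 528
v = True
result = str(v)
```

m = 528; v = True; result = 'True'

'True'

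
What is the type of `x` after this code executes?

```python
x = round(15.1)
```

round() with no decimal places returns int

int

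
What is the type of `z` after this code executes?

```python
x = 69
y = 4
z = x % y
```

int % int = int

int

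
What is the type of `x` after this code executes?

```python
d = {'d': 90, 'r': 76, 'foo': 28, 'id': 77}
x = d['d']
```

Accessing dict[str, int] with str key returns int

int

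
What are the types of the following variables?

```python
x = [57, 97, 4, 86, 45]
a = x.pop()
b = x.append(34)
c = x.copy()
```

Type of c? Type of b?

copy() returns list; append() returns None

list, NoneType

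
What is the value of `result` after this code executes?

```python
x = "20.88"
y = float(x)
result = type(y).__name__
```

x is str; y is float; result = 'float'

'float'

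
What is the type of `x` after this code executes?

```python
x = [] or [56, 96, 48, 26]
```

'or' returns first truthy value (list)

list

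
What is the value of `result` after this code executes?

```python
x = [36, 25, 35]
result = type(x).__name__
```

x is list; result = 'list'

'list'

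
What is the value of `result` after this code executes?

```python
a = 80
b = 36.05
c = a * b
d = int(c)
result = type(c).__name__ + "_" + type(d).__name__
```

a is int; b is float; c is float; d is int; result = 'float_int'

'float_int'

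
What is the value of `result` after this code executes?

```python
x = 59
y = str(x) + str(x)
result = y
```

x = 59; y = '5959'; result = '5959'

'5959'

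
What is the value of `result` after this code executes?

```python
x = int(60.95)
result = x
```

x = 60; result = 60

60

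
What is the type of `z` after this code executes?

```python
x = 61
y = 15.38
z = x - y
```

int - float = float

float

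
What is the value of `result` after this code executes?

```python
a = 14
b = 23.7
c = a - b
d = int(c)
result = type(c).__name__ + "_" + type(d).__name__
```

a is int; b is float; c is float; d is int; result = 'float_int'

'float_int'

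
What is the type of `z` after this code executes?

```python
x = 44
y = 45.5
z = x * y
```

int * float = float

float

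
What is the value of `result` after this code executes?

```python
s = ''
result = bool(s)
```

s = ''; result = False

False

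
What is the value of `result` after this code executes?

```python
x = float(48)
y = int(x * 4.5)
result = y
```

x = 48.0; y = 216; result = 216

216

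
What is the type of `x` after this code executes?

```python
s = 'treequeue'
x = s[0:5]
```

Slicing a str returns str

str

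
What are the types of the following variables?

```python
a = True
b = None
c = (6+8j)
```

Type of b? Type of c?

b is assigned None, whose type is NoneType; c is assigned (6+8j), an int plus an imaginary literal (j suffix), which evaluates to complex

NoneType, complex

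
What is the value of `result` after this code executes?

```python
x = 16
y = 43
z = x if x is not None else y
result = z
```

x = 16; y = 43; z = 16; result = 16

16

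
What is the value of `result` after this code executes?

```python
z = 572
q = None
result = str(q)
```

z = 572; q = None; result = 'None'

'None'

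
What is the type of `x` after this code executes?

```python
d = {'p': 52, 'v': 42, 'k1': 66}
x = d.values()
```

.values() returns dict_values view

dict_values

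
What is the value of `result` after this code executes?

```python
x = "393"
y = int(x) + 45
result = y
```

x = '393'; y = 438; result = 438

438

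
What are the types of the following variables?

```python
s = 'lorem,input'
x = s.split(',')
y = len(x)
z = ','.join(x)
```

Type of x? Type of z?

str.split() returns list; str.join() returns str

list, str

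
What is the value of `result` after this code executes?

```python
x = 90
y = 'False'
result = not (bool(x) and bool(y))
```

x = 90; y = 'False'; result = False

False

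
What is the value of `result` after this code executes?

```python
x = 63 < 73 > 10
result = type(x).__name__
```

x is bool; result = 'bool'

'bool'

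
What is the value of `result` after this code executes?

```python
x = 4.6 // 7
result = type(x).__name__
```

x is float; result = 'float'

'float'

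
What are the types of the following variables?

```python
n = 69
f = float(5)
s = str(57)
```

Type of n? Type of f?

n is assigned a bare integer (no decimal point), so it is an int; f is assigned the result of calling float(), which returns a float

int, float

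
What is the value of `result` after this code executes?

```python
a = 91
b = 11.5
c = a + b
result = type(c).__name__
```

a is int; b is float; c is float; result = 'float'

'float'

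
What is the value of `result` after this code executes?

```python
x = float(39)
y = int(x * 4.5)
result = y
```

x = 39.0; y = 175; result = 175

175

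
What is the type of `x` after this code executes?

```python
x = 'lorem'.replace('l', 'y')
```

str.replace() returns str

str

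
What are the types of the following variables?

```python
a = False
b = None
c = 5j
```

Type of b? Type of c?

b is assigned None, whose type is NoneType; c is assigned 5j, an imaginary literal (j suffix), which has type complex

NoneType, complex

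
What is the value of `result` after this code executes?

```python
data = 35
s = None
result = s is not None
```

data = 35; s = None; result = False

False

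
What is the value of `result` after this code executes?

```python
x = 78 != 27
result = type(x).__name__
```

x is bool; result = 'bool'

'bool'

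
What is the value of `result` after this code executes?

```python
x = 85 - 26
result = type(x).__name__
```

x is int; result = 'int'

'int'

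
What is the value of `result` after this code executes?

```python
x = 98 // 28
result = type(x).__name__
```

x is int; result = 'int'

'int'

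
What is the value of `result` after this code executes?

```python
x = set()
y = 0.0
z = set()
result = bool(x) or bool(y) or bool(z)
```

x = set(); y = 0.0; z = set(); result = False

False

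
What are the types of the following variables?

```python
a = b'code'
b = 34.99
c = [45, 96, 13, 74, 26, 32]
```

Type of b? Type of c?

b is assigned a number with a decimal point, so it is a float; c is assigned a list literal (square brackets)

float, list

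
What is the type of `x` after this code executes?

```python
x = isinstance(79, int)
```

isinstance() returns bool

bool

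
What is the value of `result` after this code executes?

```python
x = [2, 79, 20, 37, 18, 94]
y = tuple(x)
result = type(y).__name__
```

x is list; y is tuple; result = 'tuple'

'tuple'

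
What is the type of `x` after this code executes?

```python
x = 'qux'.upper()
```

str.upper() returns str

str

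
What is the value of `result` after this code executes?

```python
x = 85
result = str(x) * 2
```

x = 85; result = '8585'

'8585'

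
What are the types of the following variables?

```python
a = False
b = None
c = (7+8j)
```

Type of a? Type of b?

a is assigned the constant False, which has type bool; b is assigned None, whose type is NoneType

bool, NoneType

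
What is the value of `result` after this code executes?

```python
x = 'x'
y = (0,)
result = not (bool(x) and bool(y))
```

x = 'x'; y = (0,); result = False

False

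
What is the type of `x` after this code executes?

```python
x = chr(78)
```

chr() returns str (single char)

str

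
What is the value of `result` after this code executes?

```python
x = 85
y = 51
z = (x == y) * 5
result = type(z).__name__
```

x is int; y is int; z is int; result = 'int'

'int'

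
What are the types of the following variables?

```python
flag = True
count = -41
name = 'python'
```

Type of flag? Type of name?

flag is assigned the constant True, which has type bool; name is assigned a quoted string literal, so it is a str

bool, str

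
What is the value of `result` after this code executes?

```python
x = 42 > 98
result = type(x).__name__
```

x is bool; result = 'bool'

'bool'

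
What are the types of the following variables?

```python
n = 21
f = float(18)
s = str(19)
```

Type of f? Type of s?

f is assigned the result of calling float(), which returns a float; s is assigned the result of calling str(), which returns a str

float, str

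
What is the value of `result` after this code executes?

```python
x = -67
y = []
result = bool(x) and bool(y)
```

x = -67; y = []; result = False

False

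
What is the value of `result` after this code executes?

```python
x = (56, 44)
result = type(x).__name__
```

x is tuple; result = 'tuple'

'tuple'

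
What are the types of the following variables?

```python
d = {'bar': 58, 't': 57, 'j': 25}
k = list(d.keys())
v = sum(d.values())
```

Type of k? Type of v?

list() converts to list; sum of ints is int

list, int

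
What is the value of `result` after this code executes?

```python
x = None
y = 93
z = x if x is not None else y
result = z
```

x = None; y = 93; z = 93; result = 93

93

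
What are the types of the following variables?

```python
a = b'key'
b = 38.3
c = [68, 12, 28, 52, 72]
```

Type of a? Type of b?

a is assigned a bytes literal (b'...' prefix); b is assigned a number with a decimal point, so it is a float

bytes, float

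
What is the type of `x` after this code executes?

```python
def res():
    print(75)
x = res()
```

Function without return returns None

NoneType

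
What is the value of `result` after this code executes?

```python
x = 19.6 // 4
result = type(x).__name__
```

x is float; result = 'float'

'float'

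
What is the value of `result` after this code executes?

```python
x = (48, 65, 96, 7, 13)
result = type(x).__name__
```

x is tuple; result = 'tuple'

'tuple'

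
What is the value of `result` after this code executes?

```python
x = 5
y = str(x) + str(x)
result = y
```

x = 5; y = '55'; result = '55'

'55'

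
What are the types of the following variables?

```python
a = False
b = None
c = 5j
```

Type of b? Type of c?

b is assigned None, whose type is NoneType; c is assigned 5j, an imaginary literal (j suffix), which has type complex

NoneType, complex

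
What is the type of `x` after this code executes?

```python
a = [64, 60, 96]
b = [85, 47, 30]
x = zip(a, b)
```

zip() returns a zip object

zip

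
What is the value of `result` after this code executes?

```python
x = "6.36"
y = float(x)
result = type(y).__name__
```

x is str; y is float; result = 'float'

'float'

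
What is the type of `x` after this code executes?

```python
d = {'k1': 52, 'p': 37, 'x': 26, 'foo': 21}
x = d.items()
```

dict.items() returns dict_items view

dict_items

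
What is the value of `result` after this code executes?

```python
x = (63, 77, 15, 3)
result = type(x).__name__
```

x is tuple; result = 'tuple'

'tuple'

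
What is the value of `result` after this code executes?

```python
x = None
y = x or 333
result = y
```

x = None; y = 333; result = 333

333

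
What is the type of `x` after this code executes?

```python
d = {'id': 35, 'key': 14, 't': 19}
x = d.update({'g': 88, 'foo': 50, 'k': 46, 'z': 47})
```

dict.update() returns None

NoneType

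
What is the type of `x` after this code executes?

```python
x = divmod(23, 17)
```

divmod() returns tuple of (quotient, remainder)

tuple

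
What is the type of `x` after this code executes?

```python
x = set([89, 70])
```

set() constructor returns set

set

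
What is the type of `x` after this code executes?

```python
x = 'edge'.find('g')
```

str.find() returns int index

int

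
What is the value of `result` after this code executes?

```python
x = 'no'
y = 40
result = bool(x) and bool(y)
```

x = 'no'; y = 40; result = True

True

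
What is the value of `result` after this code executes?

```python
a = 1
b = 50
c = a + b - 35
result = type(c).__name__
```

a is int; b is int; c is int; result = 'int'

'int'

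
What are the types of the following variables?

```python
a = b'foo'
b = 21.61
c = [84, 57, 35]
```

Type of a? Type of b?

a is assigned a bytes literal (b'...' prefix); b is assigned a number with a decimal point, so it is a float

bytes, float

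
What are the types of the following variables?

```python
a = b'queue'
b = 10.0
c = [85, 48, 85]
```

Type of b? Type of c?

b is assigned a number with a decimal point, so it is a float; c is assigned a list literal (square brackets)

float, list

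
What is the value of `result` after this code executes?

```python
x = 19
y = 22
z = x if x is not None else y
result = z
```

x = 19; y = 22; z = 19; result = 19

19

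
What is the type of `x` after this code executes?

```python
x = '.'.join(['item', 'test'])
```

str.join() returns str

str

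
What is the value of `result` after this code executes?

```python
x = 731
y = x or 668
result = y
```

x = 731; y = 731; result = 731

731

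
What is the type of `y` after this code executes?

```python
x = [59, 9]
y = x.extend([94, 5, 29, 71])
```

list.extend() returns None

NoneType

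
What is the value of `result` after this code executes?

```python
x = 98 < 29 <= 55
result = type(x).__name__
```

x is bool; result = 'bool'

'bool'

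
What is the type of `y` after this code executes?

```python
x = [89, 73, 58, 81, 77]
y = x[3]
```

Indexing list[int] returns int

int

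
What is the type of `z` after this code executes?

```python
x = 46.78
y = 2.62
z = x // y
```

float // float = float

float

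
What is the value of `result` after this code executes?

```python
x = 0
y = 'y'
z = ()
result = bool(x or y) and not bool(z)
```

x = 0; y = 'y'; z = (); result = True

True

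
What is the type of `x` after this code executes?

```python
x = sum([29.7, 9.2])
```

sum() of floats returns float

float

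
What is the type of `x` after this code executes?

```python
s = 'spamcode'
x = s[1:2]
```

Slicing a str returns str

str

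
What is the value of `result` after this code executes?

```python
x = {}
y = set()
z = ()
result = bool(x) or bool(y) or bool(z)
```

x = {}; y = set(); z = (); result = False

False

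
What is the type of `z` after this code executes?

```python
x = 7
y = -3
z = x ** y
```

int ** negative = float

float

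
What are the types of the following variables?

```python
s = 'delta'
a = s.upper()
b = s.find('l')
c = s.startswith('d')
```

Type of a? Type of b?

upper() returns str; find() returns int

str, int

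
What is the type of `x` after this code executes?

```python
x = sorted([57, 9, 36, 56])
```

sorted() always returns list

list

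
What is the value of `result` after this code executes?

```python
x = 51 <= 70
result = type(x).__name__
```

x is bool; result = 'bool'

'bool'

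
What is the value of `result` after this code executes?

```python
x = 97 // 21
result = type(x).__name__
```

x is int; result = 'int'

'int'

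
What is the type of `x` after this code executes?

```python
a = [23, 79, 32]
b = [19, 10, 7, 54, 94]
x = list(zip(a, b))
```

list(zip()) returns a list of tuples

list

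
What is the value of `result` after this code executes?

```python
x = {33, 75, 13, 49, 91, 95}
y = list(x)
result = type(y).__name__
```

x is set; y is list; result = 'list'

'list'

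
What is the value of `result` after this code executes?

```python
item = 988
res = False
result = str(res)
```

item = 988; res = False; result = 'False'

'False'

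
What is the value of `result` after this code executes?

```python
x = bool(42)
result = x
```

x = True; result = True

True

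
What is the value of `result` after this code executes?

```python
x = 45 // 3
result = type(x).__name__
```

x is int; result = 'int'

'int'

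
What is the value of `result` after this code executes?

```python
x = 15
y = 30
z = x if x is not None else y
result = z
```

x = 15; y = 30; z = 15; result = 15

15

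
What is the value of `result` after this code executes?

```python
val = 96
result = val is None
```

val = 96; result = False

False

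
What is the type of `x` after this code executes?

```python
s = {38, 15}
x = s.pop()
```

Popping from set[int] returns int

int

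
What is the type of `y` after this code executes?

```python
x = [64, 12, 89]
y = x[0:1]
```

Slicing a list returns a list

list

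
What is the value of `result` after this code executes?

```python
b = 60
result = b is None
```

b = 60; result = False

False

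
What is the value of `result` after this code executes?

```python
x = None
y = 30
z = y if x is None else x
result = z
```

x = None; y = 30; z = 30; result = 30

30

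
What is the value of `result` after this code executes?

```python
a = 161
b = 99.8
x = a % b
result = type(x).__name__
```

a is int; b is float; x is float; result = 'float'

'float'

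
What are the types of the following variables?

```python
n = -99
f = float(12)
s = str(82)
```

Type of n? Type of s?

n is assigned a bare integer (no decimal point), so it is an int; s is assigned the result of calling str(), which returns a str

int, str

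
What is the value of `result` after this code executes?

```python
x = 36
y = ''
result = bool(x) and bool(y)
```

x = 36; y = ''; result = False

False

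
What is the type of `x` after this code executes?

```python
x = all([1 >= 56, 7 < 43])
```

all() returns bool

bool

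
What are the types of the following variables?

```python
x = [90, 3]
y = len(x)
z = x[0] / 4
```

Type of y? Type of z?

len() returns int; int / int = float

int, float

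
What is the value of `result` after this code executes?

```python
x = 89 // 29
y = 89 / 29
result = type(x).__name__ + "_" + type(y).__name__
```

x is int; y is float; result = 'int_float'

'int_float'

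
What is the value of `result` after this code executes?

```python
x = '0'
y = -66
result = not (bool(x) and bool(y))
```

x = '0'; y = -66; result = False

False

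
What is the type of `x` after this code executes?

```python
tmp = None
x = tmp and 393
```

'and' returns first falsy value (None)

NoneType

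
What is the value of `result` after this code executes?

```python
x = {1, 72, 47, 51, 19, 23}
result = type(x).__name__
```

x is set; result = 'set'

'set'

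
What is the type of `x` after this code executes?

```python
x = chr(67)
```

chr() returns str (single char)

str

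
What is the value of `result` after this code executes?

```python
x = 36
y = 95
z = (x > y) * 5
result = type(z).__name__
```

x is int; y is int; z is int; result = 'int'

'int'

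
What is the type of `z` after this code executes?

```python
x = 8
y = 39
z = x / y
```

int / int = float

float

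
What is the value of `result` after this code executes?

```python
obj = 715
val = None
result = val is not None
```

obj = 715; val = None; result = False

False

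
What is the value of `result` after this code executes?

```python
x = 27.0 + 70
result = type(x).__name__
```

x is float; result = 'float'

'float'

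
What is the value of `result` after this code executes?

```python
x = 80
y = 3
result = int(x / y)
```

x = 80; y = 3; result = 26

26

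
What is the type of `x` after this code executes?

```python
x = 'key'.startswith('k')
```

str.startswith() returns bool

bool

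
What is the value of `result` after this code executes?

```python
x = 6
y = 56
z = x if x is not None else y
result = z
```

x = 6; y = 56; z = 6; result = 6

6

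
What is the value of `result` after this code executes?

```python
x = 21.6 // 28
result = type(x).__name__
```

x is float; result = 'float'

'float'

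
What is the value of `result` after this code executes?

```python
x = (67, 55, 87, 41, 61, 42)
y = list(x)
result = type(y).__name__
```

x is tuple; y is list; result = 'list'

'list'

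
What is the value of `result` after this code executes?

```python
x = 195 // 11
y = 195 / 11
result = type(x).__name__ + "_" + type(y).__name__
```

x is int; y is float; result = 'int_float'

'int_float'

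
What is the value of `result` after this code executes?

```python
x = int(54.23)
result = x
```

x = 54; result = 54

54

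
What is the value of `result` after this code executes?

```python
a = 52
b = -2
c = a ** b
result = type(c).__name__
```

a is int; b is int; c is float; result = 'float'

'float'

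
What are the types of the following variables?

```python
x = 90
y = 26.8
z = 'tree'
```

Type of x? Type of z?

x is assigned a bare integer (no decimal point), so it is an int; z is assigned a quoted string literal, so it is a str

int, str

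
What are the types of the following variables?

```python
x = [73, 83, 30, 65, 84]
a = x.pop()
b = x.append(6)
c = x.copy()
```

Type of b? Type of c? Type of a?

append() returns None; copy() returns list; pop() returns element

NoneType, list, int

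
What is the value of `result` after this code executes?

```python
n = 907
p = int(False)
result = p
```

n = 907; p = 0; result = 0

0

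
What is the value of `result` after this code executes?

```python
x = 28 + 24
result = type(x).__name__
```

x is int; result = 'int'

'int'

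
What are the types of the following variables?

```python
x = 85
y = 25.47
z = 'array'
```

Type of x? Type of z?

x is assigned a bare integer (no decimal point), so it is an int; z is assigned a quoted string literal, so it is a str

int, str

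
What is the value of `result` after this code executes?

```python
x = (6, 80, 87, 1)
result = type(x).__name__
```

x is tuple; result = 'tuple'

'tuple'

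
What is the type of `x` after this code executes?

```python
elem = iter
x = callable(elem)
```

callable() returns bool

bool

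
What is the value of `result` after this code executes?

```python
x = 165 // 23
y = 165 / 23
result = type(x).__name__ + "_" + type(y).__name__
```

x is int; y is float; result = 'int_float'

'int_float'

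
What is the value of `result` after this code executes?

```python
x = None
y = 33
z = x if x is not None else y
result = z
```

x = None; y = 33; z = 33; result = 33

33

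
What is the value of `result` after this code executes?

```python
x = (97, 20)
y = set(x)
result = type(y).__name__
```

x is tuple; y is set; result = 'set'

'set'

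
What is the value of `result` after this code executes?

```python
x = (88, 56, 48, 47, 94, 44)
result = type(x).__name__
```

x is tuple; result = 'tuple'

'tuple'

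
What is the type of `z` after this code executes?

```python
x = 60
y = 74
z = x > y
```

Comparison returns bool

bool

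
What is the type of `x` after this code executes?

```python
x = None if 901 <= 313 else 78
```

901 <= 313 is False, so the else branch is taken

int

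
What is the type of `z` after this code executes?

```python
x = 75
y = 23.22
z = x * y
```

int * float = float

float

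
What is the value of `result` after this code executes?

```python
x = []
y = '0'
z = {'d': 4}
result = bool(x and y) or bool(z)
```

x = []; y = '0'; z = {'d': 4}; result = True

True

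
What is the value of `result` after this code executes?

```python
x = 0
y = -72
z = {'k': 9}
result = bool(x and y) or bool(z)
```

x = 0; y = -72; z = {'k': 9}; result = True

True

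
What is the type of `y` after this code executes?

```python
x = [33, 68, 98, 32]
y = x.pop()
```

list.pop() returns the popped element

int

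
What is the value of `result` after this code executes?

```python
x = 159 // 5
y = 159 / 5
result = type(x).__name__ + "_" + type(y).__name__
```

x is int; y is float; result = 'int_float'

'int_float'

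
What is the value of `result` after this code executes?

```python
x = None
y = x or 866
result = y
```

x = None; y = 866; result = 866

866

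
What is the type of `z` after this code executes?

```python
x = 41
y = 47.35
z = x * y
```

int * float = float

float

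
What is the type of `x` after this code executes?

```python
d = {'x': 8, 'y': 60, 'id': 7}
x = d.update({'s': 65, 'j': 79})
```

dict.update() returns None

NoneType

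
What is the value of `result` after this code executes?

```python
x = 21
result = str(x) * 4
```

x = 21; result = '21212121'

'21212121'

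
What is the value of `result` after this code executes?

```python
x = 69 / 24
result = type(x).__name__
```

x is float; result = 'float'

'float'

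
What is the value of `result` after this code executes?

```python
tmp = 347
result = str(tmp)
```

tmp = 347; result = '347'

'347'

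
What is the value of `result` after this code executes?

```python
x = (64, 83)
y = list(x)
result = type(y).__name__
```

x is tuple; y is list; result = 'list'

'list'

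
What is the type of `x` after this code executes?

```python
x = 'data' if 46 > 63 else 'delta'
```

Both branches of conditional are str

str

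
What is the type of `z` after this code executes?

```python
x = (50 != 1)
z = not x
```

'not' returns bool

bool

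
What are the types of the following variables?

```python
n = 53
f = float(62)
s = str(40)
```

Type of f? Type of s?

f is assigned the result of calling float(), which returns a float; s is assigned the result of calling str(), which returns a str

float, str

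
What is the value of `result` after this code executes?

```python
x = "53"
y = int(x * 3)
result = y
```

x = '53'; y = 535353; result = 535353

535353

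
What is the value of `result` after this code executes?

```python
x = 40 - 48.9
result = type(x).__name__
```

x is float; result = 'float'

'float'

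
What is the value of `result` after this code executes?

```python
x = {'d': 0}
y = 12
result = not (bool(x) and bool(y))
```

x = {'d': 0}; y = 12; result = False

False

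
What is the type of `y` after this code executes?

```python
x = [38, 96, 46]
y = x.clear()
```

list.clear() returns None

NoneType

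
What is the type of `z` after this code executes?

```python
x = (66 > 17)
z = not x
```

'not' returns bool

bool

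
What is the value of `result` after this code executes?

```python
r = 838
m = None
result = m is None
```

r = 838; m = None; result = True

True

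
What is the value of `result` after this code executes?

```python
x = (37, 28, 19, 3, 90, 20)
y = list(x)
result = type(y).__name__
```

x is tuple; y is list; result = 'list'

'list'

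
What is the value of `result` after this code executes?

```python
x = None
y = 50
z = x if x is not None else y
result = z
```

x = None; y = 50; z = 50; result = 50

50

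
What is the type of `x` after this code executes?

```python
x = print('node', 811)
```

print() returns None

NoneType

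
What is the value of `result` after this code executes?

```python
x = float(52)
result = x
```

x = 52.0; result = 52.0

52.0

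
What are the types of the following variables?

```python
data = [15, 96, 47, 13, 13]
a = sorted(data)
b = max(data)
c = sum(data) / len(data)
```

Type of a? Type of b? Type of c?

sorted() returns list; max of ints returns int; int / int = float

list, int, float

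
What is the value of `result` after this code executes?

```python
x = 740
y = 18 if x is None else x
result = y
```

x = 740; y = 740; result = 740

740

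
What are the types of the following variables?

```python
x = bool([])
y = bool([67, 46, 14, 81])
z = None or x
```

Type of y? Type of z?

bool() returns bool; None or bool returns the bool

bool, bool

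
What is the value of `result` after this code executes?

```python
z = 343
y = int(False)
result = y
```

z = 343; y = 0; result = 0

0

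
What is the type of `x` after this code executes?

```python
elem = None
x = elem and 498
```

'and' returns first falsy value (None)

NoneType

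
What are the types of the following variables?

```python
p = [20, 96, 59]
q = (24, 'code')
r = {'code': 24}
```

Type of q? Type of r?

q is assigned a tuple (parenthesized, comma-separated values); r is assigned a dict literal ({key: value})

tuple, dict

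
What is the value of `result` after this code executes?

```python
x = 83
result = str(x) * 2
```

x = 83; result = '8383'

'8383'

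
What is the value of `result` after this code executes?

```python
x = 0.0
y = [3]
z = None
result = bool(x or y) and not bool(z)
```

x = 0.0; y = [3]; z = None; result = True

True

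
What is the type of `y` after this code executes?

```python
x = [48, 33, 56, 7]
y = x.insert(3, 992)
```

list.insert() returns None

NoneType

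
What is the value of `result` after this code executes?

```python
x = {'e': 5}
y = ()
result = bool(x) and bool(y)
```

x = {'e': 5}; y = (); result = False

False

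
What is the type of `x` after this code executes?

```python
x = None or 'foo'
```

'or' with None returns the other truthy value (str)

str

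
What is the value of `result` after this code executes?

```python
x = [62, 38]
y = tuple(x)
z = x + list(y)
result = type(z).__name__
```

x is list; y is tuple; z is list; result = 'list'

'list'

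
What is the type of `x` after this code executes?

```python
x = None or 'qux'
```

'or' with None returns the other truthy value (str)

str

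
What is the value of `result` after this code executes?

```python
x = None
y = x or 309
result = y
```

x = None; y = 309; result = 309

309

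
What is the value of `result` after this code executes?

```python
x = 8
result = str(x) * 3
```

x = 8; result = '888'

'888'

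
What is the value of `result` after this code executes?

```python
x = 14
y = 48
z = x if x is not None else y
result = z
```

x = 14; y = 48; z = 14; result = 14

14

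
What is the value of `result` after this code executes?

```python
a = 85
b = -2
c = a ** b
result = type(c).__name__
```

a is int; b is int; c is float; result = 'float'

'float'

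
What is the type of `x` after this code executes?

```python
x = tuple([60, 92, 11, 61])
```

tuple() constructor returns tuple

tuple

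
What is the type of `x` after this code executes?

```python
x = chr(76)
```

chr() returns str (single char)

str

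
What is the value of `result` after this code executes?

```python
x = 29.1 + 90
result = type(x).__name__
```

x is float; result = 'float'

'float'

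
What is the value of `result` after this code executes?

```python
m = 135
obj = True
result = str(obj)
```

m = 135; obj = True; result = 'True'

'True'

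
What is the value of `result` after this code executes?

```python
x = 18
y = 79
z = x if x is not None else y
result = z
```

x = 18; y = 79; z = 18; result = 18

18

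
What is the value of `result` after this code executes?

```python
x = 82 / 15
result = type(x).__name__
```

x is float; result = 'float'

'float'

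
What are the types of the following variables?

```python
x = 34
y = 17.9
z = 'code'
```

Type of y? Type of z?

y is assigned a number with a decimal point, so it is a float; z is assigned a quoted string literal, so it is a str

float, str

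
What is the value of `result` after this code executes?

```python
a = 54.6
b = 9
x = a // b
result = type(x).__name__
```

a is float; b is int; x is float; result = 'float'

'float'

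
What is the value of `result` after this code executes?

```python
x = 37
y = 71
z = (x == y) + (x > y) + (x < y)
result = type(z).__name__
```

x is int; y is int; z is int; result = 'int'

'int'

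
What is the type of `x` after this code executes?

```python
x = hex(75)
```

hex() returns str representation

str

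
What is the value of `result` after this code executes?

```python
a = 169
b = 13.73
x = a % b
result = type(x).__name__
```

a is int; b is float; x is float; result = 'float'

'float'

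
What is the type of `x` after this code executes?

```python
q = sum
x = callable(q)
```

callable() returns bool

bool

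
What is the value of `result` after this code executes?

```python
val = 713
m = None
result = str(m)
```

val = 713; m = None; result = 'None'

'None'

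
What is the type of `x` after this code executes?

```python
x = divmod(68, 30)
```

divmod() returns tuple of (quotient, remainder)

tuple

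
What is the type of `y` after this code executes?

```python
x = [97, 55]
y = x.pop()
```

list.pop() returns the popped element

int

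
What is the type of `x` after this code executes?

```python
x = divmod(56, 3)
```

divmod() returns tuple of (quotient, remainder)

tuple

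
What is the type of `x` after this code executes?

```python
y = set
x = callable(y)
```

callable() returns bool

bool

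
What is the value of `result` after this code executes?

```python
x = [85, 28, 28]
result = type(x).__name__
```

x is list; result = 'list'

'list'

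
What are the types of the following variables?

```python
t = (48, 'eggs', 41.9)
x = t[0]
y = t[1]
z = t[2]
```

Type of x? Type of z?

tuple[0] is int; tuple[2] is float

int, float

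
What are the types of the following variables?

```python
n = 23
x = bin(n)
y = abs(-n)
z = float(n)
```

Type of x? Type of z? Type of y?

bin() returns str; float() returns float; abs() of int returns int

str, float, int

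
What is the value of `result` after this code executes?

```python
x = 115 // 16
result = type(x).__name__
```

x is int; result = 'int'

'int'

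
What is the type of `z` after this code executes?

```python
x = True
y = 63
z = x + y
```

bool + int = int (bool is subclass of int)

int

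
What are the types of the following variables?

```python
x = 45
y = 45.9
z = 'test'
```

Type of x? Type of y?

x is assigned a bare integer (no decimal point), so it is an int; y is assigned a number with a decimal point, so it is a float

int, float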